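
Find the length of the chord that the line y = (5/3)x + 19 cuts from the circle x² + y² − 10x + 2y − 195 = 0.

From the line, y = (57 + 5x)/3. Substituting:
34x² + 510x + 1836 = 0  ⟹  x² + 15x + 54 = 0
x = −6 or x = −9, giving (−6, 9) and (−9, 4).
Chord length = distance between (−6, 9) and (−9, 4) = √34 = √34.

√34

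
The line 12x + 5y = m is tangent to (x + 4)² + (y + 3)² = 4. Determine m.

m = −89 or m = −37

For a tangent, require d(centre, line) = r = 2.
|12·(−4) + 5·(−3) − m| / √169 = 2
|m − (−63)| = 2·13, so m = −37 or m = −89.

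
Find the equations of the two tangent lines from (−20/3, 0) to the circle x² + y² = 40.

Let a tangent through (−20/3, 0) have slope m. Its distance from (0, 0) must equal 2√10:
(20/3m − (0))² = 40(m² + 1)
m² − 9 = 0, so m = −3 or m = 3.
Through (−20/3, 0) these give 3x + y = −20 and 3x − y = −20.

3x + y = −20 and 3x − y = −20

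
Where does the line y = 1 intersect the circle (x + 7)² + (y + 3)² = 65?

Substitute y = 1:
x² + 14x = 0
x = 0 or x = −14, giving (0, 1) and (−14, 1).

(−14, 1) and (0, 1)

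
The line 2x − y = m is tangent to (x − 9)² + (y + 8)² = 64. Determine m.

For a tangent, require d(centre, line) = r = 8.
|2·9 − 1·(−8) − m| / √5 = 8
|m − (26)| = 8√5.

m = 26 ± 8√5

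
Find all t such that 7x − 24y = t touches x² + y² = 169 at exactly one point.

t = −325 or t = 325

The line touches the circle iff its distance from (0, 0) is 13:
|7·0 − 24·0 − t| / √625 = 13
|t| = 13·25, so t = 325 or t = −325.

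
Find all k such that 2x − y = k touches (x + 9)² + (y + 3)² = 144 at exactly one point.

Tangency holds when the distance from the centre (−9, −3) to the line equals the radius 12:
|2·(−9) − 1·(−3) − k| / √5 = 12
|k − (−15)| = 12√5.

k = −15 ± 12√5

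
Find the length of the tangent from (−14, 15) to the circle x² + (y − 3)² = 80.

2√65

With centre O = (0, 3), |OP|² = 340 and r² = 80.
By the tangent–radius right angle, tangent length = √(|PO|² − r²) = √260 = 2√65.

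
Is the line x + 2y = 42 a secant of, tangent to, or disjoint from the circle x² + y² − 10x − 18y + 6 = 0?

Substituting the line into the circle gives 5x² − 88x + 276 = 0.
Discriminant = (−88)² − 4·5·(276) = 2224 > 0.
Two real roots: the line is a secant.

secant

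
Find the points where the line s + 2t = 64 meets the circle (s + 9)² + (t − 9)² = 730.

From the line, t = (64 − s)/2. Substituting:
5s² − 20s − 480 = 0  ⟹  s² − 4s − 96 = 0
s = 12 or s = −8, giving (12, 26) and (−8, 36).

(−8, 36) and (12, 26)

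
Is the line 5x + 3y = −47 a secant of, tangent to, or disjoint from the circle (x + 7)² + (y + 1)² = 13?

Substituting the line into the circle gives 34x² + 566x + 2260 = 0.
Δ = 320356 − 307360 = 12996.
Two real roots: the line is a secant.

secant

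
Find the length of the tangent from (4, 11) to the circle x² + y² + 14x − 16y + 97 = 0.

√114

Centre (−7, 8), r² = 16. |PO|² = (11)² + (3)² = 130.
By the tangent–radius right angle, tangent length = √(|PO|² − r²) = √114.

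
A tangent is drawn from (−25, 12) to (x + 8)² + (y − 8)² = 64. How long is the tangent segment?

√241

The centre is (−8, 8) and r = 8. The square of the distance from P to the centre is 289 + 16 = 305.
By the tangent–radius right angle, tangent length = √(|PO|² − r²) = √241.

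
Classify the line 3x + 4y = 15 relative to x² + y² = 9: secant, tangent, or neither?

tangent

d² = (3·0 + 4·0 − (15))²/25 = 9; r² = 9.
Since d² = r², the line is tangent.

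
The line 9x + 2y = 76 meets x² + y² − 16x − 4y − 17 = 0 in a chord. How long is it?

2√85

Centre (8, 2), r² = 85. Perpendicular distance d from centre to line = |0| / √85 = 0/√85.
Chord = 2√(r² − d²) = 2·√(85) = 2√85.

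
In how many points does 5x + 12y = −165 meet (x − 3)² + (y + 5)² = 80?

0

d² = (5·3 + 12·(−5) − (−165))²/169 = 14400/169; r² = 80.
Since d² > r², the line lies outside the circle.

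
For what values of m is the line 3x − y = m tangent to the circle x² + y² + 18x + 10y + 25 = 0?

m = −22 ± 9√10

For a tangent, require d(centre, line) = r = 9.
|3·(−9) − 1·(−5) − m| / √10 = 9
|m − (−22)| = 9√10.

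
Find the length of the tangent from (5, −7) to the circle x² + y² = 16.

√58

Centre (0, 0), r² = 16. |PO|² = (5)² + (−7)² = 74.
By the tangent–radius right angle, tangent length = √(|PO|² − r²) = √58.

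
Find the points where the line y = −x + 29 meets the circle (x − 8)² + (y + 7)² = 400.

From the line, y = −x + 29. Substituting:
2x² − 88x + 960 = 0  ⟹  x² − 44x + 480 = 0
x = 24 or x = 20, giving (24, 5) and (20, 9).

(20, 9) and (24, 5)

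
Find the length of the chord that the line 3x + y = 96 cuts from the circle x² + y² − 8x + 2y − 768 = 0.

5√10

From the line, y = −3x + 96. Substituting:
10x² − 590x + 8640 = 0  ⟹  x² − 59x + 864 = 0
x = 32 or x = 27, giving (32, 0) and (27, 15).
|(32, 0) − (27, 15)| = √((5)² + (−15)²) = 5√10.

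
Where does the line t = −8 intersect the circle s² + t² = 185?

From the line, t = −8. Substituting:
s² − 121 = 0
s = 11 or s = −11, giving (11, −8) and (−11, −8).

(−11, −8) and (11, −8)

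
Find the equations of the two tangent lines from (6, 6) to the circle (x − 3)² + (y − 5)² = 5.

A line y − (6) = m(x − (6)) is tangent when its distance from (3, 5) is √5:
(−3m − (−1))² = 5(m² + 1)
2m² − 3m − 2 = 0, so m = −1/2 or m = 2.
With m = −1/2: x + 2y = 18. With m = 2: 2x − y = 6.

x + 2y = 18 and 2x − y = 6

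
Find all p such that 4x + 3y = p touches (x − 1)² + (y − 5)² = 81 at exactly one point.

p = −26 or p = 64

Tangency holds when the distance from the centre (1, 5) to the line equals the radius 9:
|4·1 + 3·5 − p| / √25 = 9
|p − (19)| = 9·5, so p = 64 or p = −26.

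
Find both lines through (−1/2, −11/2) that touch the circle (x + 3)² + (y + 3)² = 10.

Let a tangent through (−1/2, −11/2) have slope m. Its distance from (−3, −3) must equal √10:
[m·(−5/2) − (5/2)]² = 10(m² + 1)
3m² − 10m + 3 = 0, so m = 1/3 or m = 3.
With m = 1/3: x − 3y = 16. With m = 3: 3x − y = 4.

x − 3y = 16 and 3x − y = 4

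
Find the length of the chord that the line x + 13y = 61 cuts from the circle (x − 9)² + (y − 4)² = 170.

From the line, y = (61 − x)/13. Substituting:
170x² − 3060x − 14960 = 0  ⟹  x² − 18x − 88 = 0
x = 22 or x = −4, giving (22, 3) and (−4, 5).
|(22, 3) − (−4, 5)| = √((26)² + (−2)²) = 2√170.

2√170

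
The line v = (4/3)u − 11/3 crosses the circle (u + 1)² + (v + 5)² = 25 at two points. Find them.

(−4, −9) and (2, −1)

From the line, v = (−11 + 4u)/3. Substituting:
25u² + 50u − 200 = 0  ⟹  u² + 2u − 8 = 0
u = 2 or u = −4, giving (2, −1) and (−4, −9).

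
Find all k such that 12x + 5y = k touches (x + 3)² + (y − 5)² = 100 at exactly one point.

Tangency holds when the distance from the centre (−3, 5) to the line equals the radius 10:
|12·(−3) + 5·5 − k| / √169 = 10
|k − (−11)| = 10·13, so k = 119 or k = −141.

k = −141 or k = 119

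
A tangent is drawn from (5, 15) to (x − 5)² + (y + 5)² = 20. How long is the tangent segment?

2√95

With centre O = (5, −5), |OP|² = 400 and r² = 20.
The tangent meets the radius at right angles, so tangent² = |PO|² − r² = 400 − 20 = 380.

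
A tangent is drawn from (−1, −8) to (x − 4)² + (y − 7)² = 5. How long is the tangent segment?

With centre O = (4, 7), |OP|² = 250 and r² = 5.
The tangent meets the radius at right angles, so tangent² = |PO|² − r² = 250 − 5 = 245.

7√5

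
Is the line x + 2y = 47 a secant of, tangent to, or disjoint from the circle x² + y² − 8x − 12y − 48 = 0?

disjoint

Centre (4, 6), r² = 100. Distance² from centre to line = (−31)²/5 = 961/5.
Since d² > r², the line lies outside the circle.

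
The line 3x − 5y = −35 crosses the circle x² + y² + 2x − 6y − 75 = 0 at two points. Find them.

(−10, 1) and (5, 10)

Substitute y = (35 + 3x)/5:
34x² + 170x − 1700 = 0  ⟹  x² + 5x − 50 = 0
x = 5 or x = −10, giving (5, 10) and (−10, 1).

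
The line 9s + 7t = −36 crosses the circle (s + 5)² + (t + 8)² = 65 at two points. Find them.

Substitute t = (−36 − 9s)/7:
130s² + 130s − 1560 = 0  ⟹  s² + s − 12 = 0
s = 3 or s = −4, giving (3, −9) and (−4, 0).

(−4, 0) and (3, −9)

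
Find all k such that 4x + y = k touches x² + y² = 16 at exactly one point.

k = ±4√17

Tangency holds when the distance from the centre (0, 0) to the line equals the radius 4:
|4·0 + 1·0 − k| / √17 = 4
|k| = 4√17.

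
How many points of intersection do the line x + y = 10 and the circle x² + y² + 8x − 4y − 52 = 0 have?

1

Substituting the line into the circle gives 2x² − 8x + 8 = 0.
Discriminant = (−8)² − 4·2·(8) = 0.
A repeated root: the line is tangent.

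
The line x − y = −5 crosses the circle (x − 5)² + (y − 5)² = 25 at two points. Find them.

(0, 5) and (5, 10)

From the line, y = x + 5. Substituting:
2x² − 10x = 0  ⟹  x² − 5x = 0
x = 5 or x = 0, giving (5, 10) and (0, 5).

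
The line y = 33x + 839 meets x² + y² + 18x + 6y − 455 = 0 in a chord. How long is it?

√1090

Express y = 33x + 839 and substitute into the circle:
1090x² + 55590x + 708500 = 0  ⟹  x² + 51x + 650 = 0
x = −25 or x = −26, giving (−25, 14) and (−26, −19).
|(−25, 14) − (−26, −19)| = √((1)² + (33)²) = √1090.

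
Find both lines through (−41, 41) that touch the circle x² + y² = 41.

Let a tangent through (−41, 41) have slope m. Its distance from (0, 0) must equal √41:
(41m − (−41))² = 41(m² + 1)
20m² + 41m + 20 = 0, so m = −5/4 or m = −4/5.
Through (−41, 41) these give 5x + 4y = −41 and 4x + 5y = 41.

5x + 4y = −41 and 4x + 5y = 41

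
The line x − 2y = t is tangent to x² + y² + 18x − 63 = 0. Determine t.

The line touches the circle iff its distance from (−9, 0) is 12:
|1·(−9) − 2·0 − t| / √5 = 12
|t − (−9)| = 12√5.

t = −9 ± 12√5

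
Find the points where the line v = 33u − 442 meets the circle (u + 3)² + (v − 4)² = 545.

(13, −13) and (14, 20)

Substitute v = 33u − 442:
1090u² − 29430u + 198380 = 0  ⟹  u² − 27u + 182 = 0
u = 14 or u = 13, giving (14, 20) and (13, −13).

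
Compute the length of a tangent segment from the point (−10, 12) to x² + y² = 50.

Centre (0, 0), r² = 50. |PO|² = (−10)² + (12)² = 244.
The tangent meets the radius at right angles, so tangent² = |PO|² − r² = 244 − 50 = 194.

√194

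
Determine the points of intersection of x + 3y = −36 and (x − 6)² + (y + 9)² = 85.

(−3, −11) and (12, −16)

Express y = (−36 − x)/3 and substitute into the circle:
10x² − 90x − 360 = 0  ⟹  x² − 9x − 36 = 0
x = 12 or x = −3, giving (12, −16) and (−3, −11).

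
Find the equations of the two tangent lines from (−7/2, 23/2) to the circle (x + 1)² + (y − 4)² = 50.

x − y = −15 and x + 7y = 77

Let a tangent through (−7/2, 23/2) have slope m. Its distance from (−1, 4) must equal 5√2:
(5/2m − (−15/2))² = 50(m² + 1)
7m² − 6m − 1 = 0, so m = 1 or m = −1/7.
With m = 1: x − y = −15. With m = −1/7: x + 7y = 77.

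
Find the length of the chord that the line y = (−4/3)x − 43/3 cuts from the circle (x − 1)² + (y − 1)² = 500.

40

From the line, y = (−43 − 4x)/3. Substituting:
25x² + 350x − 2375 = 0  ⟹  x² + 14x − 95 = 0
x = 5 or x = −19, giving (5, −21) and (−19, 11).
Chord length = distance between (5, −21) and (−19, 11) = √1600 = 40.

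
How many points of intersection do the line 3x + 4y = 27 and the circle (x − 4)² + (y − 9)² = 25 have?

2

Substituting the line into the circle gives 25x² − 74x − 63 = 0.
Discriminant = (−74)² − 4·25·(−63) = 11776 > 0.
Two real roots: the line is a secant.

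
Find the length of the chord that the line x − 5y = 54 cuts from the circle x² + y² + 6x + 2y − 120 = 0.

Substitute y = (−54 + x)/5:
26x² + 52x − 624 = 0  ⟹  x² + 2x − 24 = 0
x = 4 or x = −6, giving (4, −10) and (−6, −12).
Chord length = distance between (4, −10) and (−6, −12) = √104 = 2√26.

2√26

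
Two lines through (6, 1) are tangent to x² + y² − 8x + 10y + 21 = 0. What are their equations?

x − 2y = 4 and 2x + y = 13

Let a tangent through (6, 1) have slope m. Its distance from (4, −5) must equal 2√5:
[m·(−2) − (−6)]² = 20(m² + 1)
2m² + 3m − 2 = 0, so m = 1/2 or m = −2.
Through (6, 1) these give x − 2y = 4 and 2x + y = 13.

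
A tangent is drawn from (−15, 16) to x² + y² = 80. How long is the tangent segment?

Centre (0, 0), r² = 80. |PO|² = (−15)² + (16)² = 481.
Power of the point: PT² = |PO|² − r² = 401, so PT = √401.

√401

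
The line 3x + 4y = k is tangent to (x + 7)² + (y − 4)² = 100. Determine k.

k = −55 or k = 45

The line touches the circle iff its distance from (−7, 4) is 10:
|3·(−7) + 4·4 − k| / √25 = 10
|k − (−5)| = 10·5, so k = 45 or k = −55.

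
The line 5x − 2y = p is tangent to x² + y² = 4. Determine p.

The line touches the circle iff its distance from (0, 0) is 2:
|5·0 − 2·0 − p| / √29 = 2
|p| = 2√29.

p = ±2√29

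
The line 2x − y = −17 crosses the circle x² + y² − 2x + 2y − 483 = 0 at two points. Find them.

Substitute y = 2x + 17:
5x² + 70x − 160 = 0  ⟹  x² + 14x − 32 = 0
x = 2 or x = −16, giving (2, 21) and (−16, −15).

(−16, −15) and (2, 21)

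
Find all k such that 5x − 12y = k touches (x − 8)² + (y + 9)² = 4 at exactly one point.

For a tangent, require d(centre, line) = r = 2.
|5·8 − 12·(−9) − k| / √169 = 2
|k − (148)| = 2·13, so k = 174 or k = 122.

k = 122 or k = 174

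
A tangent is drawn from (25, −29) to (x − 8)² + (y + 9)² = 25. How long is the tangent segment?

2√166

With centre O = (8, −9), |OP|² = 689 and r² = 25.
The tangent meets the radius at right angles, so tangent² = |PO|² − r² = 689 − 25 = 664.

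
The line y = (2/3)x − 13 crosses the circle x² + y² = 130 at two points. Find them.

(3, −11) and (9, −7)

From the line, y = (−39 + 2x)/3. Substituting:
13x² − 156x + 351 = 0  ⟹  x² − 12x + 27 = 0
x = 9 or x = 3, giving (9, −7) and (3, −11).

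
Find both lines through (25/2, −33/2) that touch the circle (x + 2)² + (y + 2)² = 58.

Let a tangent through (25/2, −33/2) have slope m. Its distance from (−2, −2) must equal √58:
[m·(−29/2) − (29/2)]² = 58(m² + 1)
21m² + 58m + 21 = 0, so m = −3/7 or m = −7/3.
Through (25/2, −33/2) these give 3x + 7y = −78 and 7x + 3y = 38.

3x + 7y = −78 and 7x + 3y = 38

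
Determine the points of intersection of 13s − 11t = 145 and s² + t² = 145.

(1, −12) and (12, 1)

Substitute t = (−145 + 13s)/11:
290s² − 3770s + 3480 = 0  ⟹  s² − 13s + 12 = 0
s = 12 or s = 1, giving (12, 1) and (1, −12).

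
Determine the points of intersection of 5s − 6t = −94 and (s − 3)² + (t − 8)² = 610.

(−20, −1) and (16, 29)

From the line, t = (94 + 5s)/6. Substituting:
61s² + 244s − 19520 = 0  ⟹  s² + 4s − 320 = 0
s = 16 or s = −20, giving (16, 29) and (−20, −1).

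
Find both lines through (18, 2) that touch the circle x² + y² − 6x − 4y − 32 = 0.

A line y − (2) = m(x − (18)) is tangent when its distance from (3, 2) is 3√5:
(−15m − (0))² = 45(m² + 1)
4m² − 1 = 0, so m = −1/2 or m = 1/2.
With m = −1/2: x + 2y = 22. With m = 1/2: x − 2y = 14.

x + 2y = 22 and x − 2y = 14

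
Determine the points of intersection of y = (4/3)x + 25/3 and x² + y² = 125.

(−10, −5) and (2, 11)

Express y = (25 + 4x)/3 and substitute into the circle:
25x² + 200x − 500 = 0  ⟹  x² + 8x − 20 = 0
x = 2 or x = −10, giving (2, 11) and (−10, −5).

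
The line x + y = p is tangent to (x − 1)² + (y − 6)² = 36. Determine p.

p = 7 ± 6√2

Tangency holds when the distance from the centre (1, 6) to the line equals the radius 6:
|1·1 + 1·6 − p| / √2 = 6
|p − (7)| = 6√2.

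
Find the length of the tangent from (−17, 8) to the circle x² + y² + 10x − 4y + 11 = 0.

The centre is (−5, 2) and r = 3√2. The square of the distance from P to the centre is 144 + 36 = 180.
By the tangent–radius right angle, tangent length = √(|PO|² − r²) = √162 = 9√2.

9√2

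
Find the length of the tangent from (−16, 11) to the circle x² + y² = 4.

Centre (0, 0), r² = 4. |PO|² = (−16)² + (11)² = 377.
Power of the point: PT² = |PO|² − r² = 373, so PT = √373.

√373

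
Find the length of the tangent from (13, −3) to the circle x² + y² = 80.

The centre is (0, 0) and r = 4√5. The square of the distance from P to the centre is 169 + 9 = 178.
By the tangent–radius right angle, tangent length = √(|PO|² − r²) = √98 = 7√2.

7√2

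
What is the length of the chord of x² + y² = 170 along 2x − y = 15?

10√5

Substitute y = 2x − 15:
5x² − 60x + 55 = 0  ⟹  x² − 12x + 11 = 0
x = 11 or x = 1, giving (11, 7) and (1, −13).
|(11, 7) − (1, −13)| = √((10)² + (20)²) = 10√5.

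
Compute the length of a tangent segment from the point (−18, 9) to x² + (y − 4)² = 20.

√329

The centre is (0, 4) and r = 2√5. The square of the distance from P to the centre is 324 + 25 = 349.
Power of the point: PT² = |PO|² − r² = 329, so PT = √329.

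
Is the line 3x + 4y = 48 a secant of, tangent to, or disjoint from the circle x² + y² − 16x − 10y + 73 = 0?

secant

Substituting the line into the circle gives 25x² − 424x + 1552 = 0.
Δ = 179776 − 155200 = 24576.
Two real roots: the line is a secant.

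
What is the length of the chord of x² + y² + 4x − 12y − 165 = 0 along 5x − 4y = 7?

4√41

From the line, y = (−7 + 5x)/4. Substituting:
41x² − 246x − 2255 = 0  ⟹  x² − 6x − 55 = 0
x = 11 or x = −5, giving (11, 12) and (−5, −8).
|(11, 12) − (−5, −8)| = √((16)² + (20)²) = 4√41.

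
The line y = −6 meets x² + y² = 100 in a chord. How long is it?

16

Centre (0, 0), r² = 100. Perpendicular distance d from centre to line = |6| / √1 = 6.
Half the chord is √(r² − d²) = √(64), so the full chord is 16.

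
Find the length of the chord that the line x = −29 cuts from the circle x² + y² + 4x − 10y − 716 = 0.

8

The line gives x = −29. Substituting into the circle:
y² − 10y + 9 = 0
y = 9 or y = 1, giving (−29, 9) and (−29, 1).
|(−29, 9) − (−29, 1)| = √((0)² + (8)²) = 8.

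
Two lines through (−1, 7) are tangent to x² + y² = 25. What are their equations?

3x + 4y = 25 and 4x − 3y = −25

A line y − (7) = m(x − (−1)) is tangent when its distance from (0, 0) is 5:
[m·(1) − (−7)]² = 25(m² + 1)
12m² − 7m − 12 = 0, so m = −3/4 or m = 4/3.
With m = −3/4: 3x + 4y = 25. With m = 4/3: 4x − 3y = −25.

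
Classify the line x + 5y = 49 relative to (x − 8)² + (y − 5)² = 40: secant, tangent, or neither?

d² = (1·8 + 5·5 − (49))²/26 = 128/13; r² = 40.
Since d² < r², the line cuts the circle twice.

secant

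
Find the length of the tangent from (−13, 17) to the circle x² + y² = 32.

√426

With centre O = (0, 0), |OP|² = 458 and r² = 32.
By the tangent–radius right angle, tangent length = √(|PO|² − r²) = √426.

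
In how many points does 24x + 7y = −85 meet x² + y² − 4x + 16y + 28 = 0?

2

Substituting the line into the circle gives 625x² + 1196x − 923 = 0.
Δ = 1430416 − (−2307500) = 3737916.
Two real roots: the line is a secant.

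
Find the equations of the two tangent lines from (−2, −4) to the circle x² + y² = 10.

x − 3y = 10 and 3x + y = −10

Let a tangent through (−2, −4) have slope m. Its distance from (0, 0) must equal √10:
(2m − (4))² = 10(m² + 1)
3m² + 8m − 3 = 0, so m = 1/3 or m = −3.
With m = 1/3: x − 3y = 10. With m = −3: 3x + y = −10.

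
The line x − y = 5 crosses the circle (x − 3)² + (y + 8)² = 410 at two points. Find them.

(−14, −19) and (14, 9)

Express y = x − 5 and substitute into the circle:
2x² − 392 = 0  ⟹  x² − 196 = 0
x = 14 or x = −14, giving (14, 9) and (−14, −19).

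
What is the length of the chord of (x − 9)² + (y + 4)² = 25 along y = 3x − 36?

Centre (9, −4), r² = 25. Perpendicular distance d from centre to line = |−5| / √10 = 5/√10.
Chord = 2√(r² − d²) = 2·√(45/2) = 3√10.

3√10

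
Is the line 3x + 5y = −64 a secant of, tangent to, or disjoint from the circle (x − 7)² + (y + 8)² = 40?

d² = (3·7 + 5·(−8) − (−64))²/34 = 2025/34; r² = 40.
Since d² > r², the line lies outside the circle.

disjoint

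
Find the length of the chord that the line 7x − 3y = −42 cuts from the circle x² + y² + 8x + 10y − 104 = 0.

Centre (−4, −5), r² = 145. Perpendicular distance d from centre to line = |29| / √58 = 29/√58.
Half the chord is √(r² − d²) = √(261/2), so the full chord is 3√58.

3√58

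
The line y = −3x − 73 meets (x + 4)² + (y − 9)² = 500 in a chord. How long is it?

2√10

Centre (−4, 9), r² = 500. Perpendicular distance d from centre to line = |70| / √10 = 70/√10.
Chord = 2√(r² − d²) = 2·√(10) = 2√10.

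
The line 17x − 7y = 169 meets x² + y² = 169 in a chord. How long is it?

13√2

Centre (0, 0), r² = 169. Perpendicular distance d from centre to line = |−169| / √338 = 169/√338.
Chord = 2√(r² − d²) = 2·√(169/2) = 13√2.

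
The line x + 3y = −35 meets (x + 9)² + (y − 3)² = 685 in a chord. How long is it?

Substitute y = (−35 − x)/3:
10x² + 250x − 3500 = 0  ⟹  x² + 25x − 350 = 0
x = 10 or x = −35, giving (10, −15) and (−35, 0).
Chord length = distance between (10, −15) and (−35, 0) = √2250 = 15√10.

15√10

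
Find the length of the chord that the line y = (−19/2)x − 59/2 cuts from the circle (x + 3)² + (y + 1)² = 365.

Express y = (−59 − 19x)/2 and substitute into the circle:
365x² + 2190x + 1825 = 0  ⟹  x² + 6x + 5 = 0
x = −1 or x = −5, giving (−1, −20) and (−5, 18).
|(−1, −20) − (−5, 18)| = √((4)² + (−38)²) = 2√365.

2√365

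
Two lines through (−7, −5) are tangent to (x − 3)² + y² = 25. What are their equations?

Let a tangent through (−7, −5) have slope m. Its distance from (3, 0) must equal 5:
(10m − (5))² = 25(m² + 1)
3m² − 4m = 0, so m = 0 or m = 4/3.
With m = 0: y = −5. With m = 4/3: 4x − 3y = −13.

y = −5 and 4x − 3y = −13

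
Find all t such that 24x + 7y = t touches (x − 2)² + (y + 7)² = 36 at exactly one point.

t = −151 or t = 149

Tangency holds when the distance from the centre (2, −7) to the line equals the radius 6:
|24·2 + 7·(−7) − t| / √625 = 6
|t − (−1)| = 6·25, so t = 149 or t = −151.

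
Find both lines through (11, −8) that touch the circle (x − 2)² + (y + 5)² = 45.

x − 2y = 27 and 2x + y = 14

A line y − (−8) = m(x − (11)) is tangent when its distance from (2, −5) is 3√5:
(−9m − (3))² = 45(m² + 1)
2m² + 3m − 2 = 0, so m = 1/2 or m = −2.
Through (11, −8) these give x − 2y = 27 and 2x + y = 14.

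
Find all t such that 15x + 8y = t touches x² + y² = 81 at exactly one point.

t = −153 or t = 153

The line touches the circle iff its distance from (0, 0) is 9:
|15·0 + 8·0 − t| / √289 = 9
|t| = 9·17, so t = 153 or t = −153.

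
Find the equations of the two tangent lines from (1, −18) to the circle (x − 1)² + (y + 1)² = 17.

Let a tangent through (1, −18) have slope m. Its distance from (1, −1) must equal √17:
(0m − (17))² = 17(m² + 1)
m² − 16 = 0, so m = 4 or m = −4.
With m = 4: 4x − y = 22. With m = −4: 4x + y = −14.

4x − y = 22 and 4x + y = −14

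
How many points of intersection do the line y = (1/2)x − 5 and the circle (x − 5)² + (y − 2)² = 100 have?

2

d² = (1·5 − 2·2 − (10))²/5 = 81/5; r² = 100.
Since d² < r², the line cuts the circle twice.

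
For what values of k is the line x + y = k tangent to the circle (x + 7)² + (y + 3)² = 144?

For a tangent, require d(centre, line) = r = 12.
|1·(−7) + 1·(−3) − k| / √2 = 12
|k − (−10)| = 12√2.

k = −10 ± 12√2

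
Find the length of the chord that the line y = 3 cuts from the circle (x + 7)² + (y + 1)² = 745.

54

From the line, y = 3. Substituting:
x² + 14x − 680 = 0
x = 20 or x = −34, giving (20, 3) and (−34, 3).
Chord length = distance between (20, 3) and (−34, 3) = √2916 = 54.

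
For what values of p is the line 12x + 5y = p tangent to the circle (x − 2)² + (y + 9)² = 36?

p = −99 or p = 57

For a tangent, require d(centre, line) = r = 6.
|12·2 + 5·(−9) − p| / √169 = 6
|p − (−21)| = 6·13, so p = 57 or p = −99.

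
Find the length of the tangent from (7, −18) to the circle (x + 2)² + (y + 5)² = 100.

Centre (−2, −5), r² = 100. |PO|² = (9)² + (−13)² = 250.
Power of the point: PT² = |PO|² − r² = 150, so PT = 5√6.

5√6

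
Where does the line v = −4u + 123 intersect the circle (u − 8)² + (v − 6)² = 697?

From the line, v = −4u + 123. Substituting:
17u² − 952u + 13056 = 0  ⟹  u² − 56u + 768 = 0
u = 32 or u = 24, giving (32, −5) and (24, 27).

(24, 27) and (32, −5)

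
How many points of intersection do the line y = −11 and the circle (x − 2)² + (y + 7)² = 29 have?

Centre (2, −7), r² = 29. Distance² from centre to line = (4)² = 16.
Since d² < r², the line cuts the circle twice.

2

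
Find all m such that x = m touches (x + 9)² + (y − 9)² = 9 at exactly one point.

m = −12 or m = −6

Tangency holds when the distance from the centre (−9, 9) to the line equals the radius 3:
|1·(−9) + 0·9 − m| / √1 = 3
|m − (−9)| = 3, so m = −6 or m = −12.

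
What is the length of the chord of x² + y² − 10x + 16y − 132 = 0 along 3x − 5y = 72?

From the line, y = (−72 + 3x)/5. Substituting:
34x² − 442x − 3876 = 0  ⟹  x² − 13x − 114 = 0
x = 19 or x = −6, giving (19, −3) and (−6, −18).
Chord length = distance between (19, −3) and (−6, −18) = √850 = 5√34.

5√34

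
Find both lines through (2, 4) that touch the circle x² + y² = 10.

Let a tangent through (2, 4) have slope m. Its distance from (0, 0) must equal √10:
(−2m − (−4))² = 10(m² + 1)
3m² + 8m − 3 = 0, so m = −3 or m = 1/3.
Through (2, 4) these give 3x + y = 10 and x − 3y = −10.

3x + y = 10 and x − 3y = −10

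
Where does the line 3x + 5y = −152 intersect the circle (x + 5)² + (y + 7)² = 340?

Express y = (−152 − 3x)/5 and substitute into the circle:
34x² + 952x + 5814 = 0  ⟹  x² + 28x + 171 = 0
x = −9 or x = −19, giving (−9, −25) and (−19, −19).

(−19, −19) and (−9, −25)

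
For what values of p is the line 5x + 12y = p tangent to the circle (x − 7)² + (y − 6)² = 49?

The line touches the circle iff its distance from (7, 6) is 7:
|5·7 + 12·6 − p| / √169 = 7
|p − (107)| = 7·13, so p = 198 or p = 16.

p = 16 or p = 198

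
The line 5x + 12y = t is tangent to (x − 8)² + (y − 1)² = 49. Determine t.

t = −39 or t = 143

For a tangent, require d(centre, line) = r = 7.
|5·8 + 12·1 − t| / √169 = 7
|t − (52)| = 7·13, so t = 143 or t = −39.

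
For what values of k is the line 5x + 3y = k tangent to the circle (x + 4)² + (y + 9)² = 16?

Tangency holds when the distance from the centre (−4, −9) to the line equals the radius 4:
|5·(−4) + 3·(−9) − k| / √34 = 4
|k − (−47)| = 4√34.

k = −47 ± 4√34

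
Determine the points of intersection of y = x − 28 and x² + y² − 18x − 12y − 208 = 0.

Express y = x − 28 and substitute into the circle:
2x² − 86x + 912 = 0  ⟹  x² − 43x + 456 = 0
x = 24 or x = 19, giving (24, −4) and (19, −9).

(19, −9) and (24, −4)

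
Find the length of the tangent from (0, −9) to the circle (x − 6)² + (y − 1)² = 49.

√87

With centre O = (6, 1), |OP|² = 136 and r² = 49.
By the tangent–radius right angle, tangent length = √(|PO|² − r²) = √87.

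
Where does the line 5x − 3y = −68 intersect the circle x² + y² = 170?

(−13, 1) and (−7, 11)

Substitute y = (68 + 5x)/3:
34x² + 680x + 3094 = 0  ⟹  x² + 20x + 91 = 0
x = −7 or x = −13, giving (−7, 11) and (−13, 1).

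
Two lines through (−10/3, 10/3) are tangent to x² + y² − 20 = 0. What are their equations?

Let a tangent through (−10/3, 10/3) have slope m. Its distance from (0, 0) must equal 2√5:
(10/3m − (−10/3))² = 20(m² + 1)
2m² − 5m + 2 = 0, so m = 2 or m = 1/2.
With m = 2: 2x − y = −10. With m = 1/2: x − 2y = −10.

2x − y = −10 and x − 2y = −10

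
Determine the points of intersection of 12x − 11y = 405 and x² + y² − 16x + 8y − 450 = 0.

(9, −27) and (31, −3)

From the line, y = (−405 + 12x)/11. Substituting:
265x² − 10600x + 73935 = 0  ⟹  x² − 40x + 279 = 0
x = 31 or x = 9, giving (31, −3) and (9, −27).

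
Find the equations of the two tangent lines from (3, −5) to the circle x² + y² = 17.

x + 4y = −17 and 4x − y = 17

A line y − (−5) = m(x − (3)) is tangent when its distance from (0, 0) is √17:
(−3m − (5))² = 17(m² + 1)
4m² − 15m − 4 = 0, so m = −1/4 or m = 4.
Through (3, −5) these give x + 4y = −17 and 4x − y = 17.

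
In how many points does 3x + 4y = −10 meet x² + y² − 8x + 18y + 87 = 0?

Substituting the line into the circle gives 25x² − 284x + 772 = 0.
Δ = 80656 − 77200 = 3456.
Two real roots: the line is a secant.

2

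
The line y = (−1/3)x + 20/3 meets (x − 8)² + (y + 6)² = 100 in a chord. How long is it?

Substitute y = (20 − x)/3:
10x² − 220x + 1120 = 0  ⟹  x² − 22x + 112 = 0
x = 14 or x = 8, giving (14, 2) and (8, 4).
|(14, 2) − (8, 4)| = √((6)² + (−2)²) = 2√10.

2√10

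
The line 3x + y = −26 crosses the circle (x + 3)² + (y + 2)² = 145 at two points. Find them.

Substitute y = −3x − 26:
10x² + 150x + 440 = 0  ⟹  x² + 15x + 44 = 0
x = −4 or x = −11, giving (−4, −14) and (−11, 7).

(−11, 7) and (−4, −14)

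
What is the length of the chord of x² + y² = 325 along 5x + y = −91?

Centre (0, 0), r² = 325. Perpendicular distance d from centre to line = |91| / √26 = 91/√26.
Chord = 2√(r² − d²) = 2·√(13/2) = √26.

√26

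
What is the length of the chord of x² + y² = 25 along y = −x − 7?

The distance from (0, 0) to the line is 7/√2, and r² = 25.
Chord = 2√(r² − d²) = 2·√(1/2) = √2.

√2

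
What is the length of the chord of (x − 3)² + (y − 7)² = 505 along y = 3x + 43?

11√10

From the line, y = 3x + 43. Substituting:
10x² + 210x + 800 = 0  ⟹  x² + 21x + 80 = 0
x = −5 or x = −16, giving (−5, 28) and (−16, −5).
Chord length = distance between (−5, 28) and (−16, −5) = √1210 = 11√10.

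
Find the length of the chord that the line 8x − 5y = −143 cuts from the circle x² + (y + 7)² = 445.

Express y = (143 + 8x)/5 and substitute into the circle:
89x² + 2848x + 20559 = 0  ⟹  x² + 32x + 231 = 0
x = −11 or x = −21, giving (−11, 11) and (−21, −5).
|(−11, 11) − (−21, −5)| = √((10)² + (16)²) = 2√89.

2√89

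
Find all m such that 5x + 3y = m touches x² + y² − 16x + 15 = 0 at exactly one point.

m = 40 ± 7√34

The line touches the circle iff its distance from (8, 0) is 7:
|5·8 + 3·0 − m| / √34 = 7
|m − (40)| = 7√34.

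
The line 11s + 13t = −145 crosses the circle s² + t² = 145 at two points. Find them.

(−12, −1) and (1, −12)

Substitute t = (−145 − 11s)/13:
290s² + 3190s − 3480 = 0  ⟹  s² + 11s − 12 = 0
s = 1 or s = −12, giving (1, −12) and (−12, −1).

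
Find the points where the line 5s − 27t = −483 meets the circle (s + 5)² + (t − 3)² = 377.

(−21, 14) and (6, 19)

Express t = (483 + 5s)/27 and substitute into the circle:
754s² + 11310s − 95004 = 0  ⟹  s² + 15s − 126 = 0
s = 6 or s = −21, giving (6, 19) and (−21, 14).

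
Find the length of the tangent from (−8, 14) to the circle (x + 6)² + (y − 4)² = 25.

√79

The centre is (−6, 4) and r = 5. The square of the distance from P to the centre is 4 + 100 = 104.
The tangent meets the radius at right angles, so tangent² = |PO|² − r² = 104 − 25 = 79.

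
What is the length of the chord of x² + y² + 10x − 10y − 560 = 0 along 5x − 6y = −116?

6√61

Centre (−5, 5), r² = 610. Perpendicular distance d from centre to line = |61| / √61 = 61/√61.
Chord = 2√(r² − d²) = 2·√(549) = 6√61.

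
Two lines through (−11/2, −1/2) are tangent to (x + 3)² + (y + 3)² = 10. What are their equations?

Let a tangent through (−11/2, −1/2) have slope m. Its distance from (−3, −3) must equal √10:
[m·(5/2) − (−5/2)]² = 10(m² + 1)
3m² − 10m + 3 = 0, so m = 1/3 or m = 3.
Through (−11/2, −1/2) these give x − 3y = −4 and 3x − y = −16.

x − 3y = −4 and 3x − y = −16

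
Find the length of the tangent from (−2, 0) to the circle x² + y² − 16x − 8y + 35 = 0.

Centre (8, 4), r² = 45. |PO|² = (−10)² + (−4)² = 116.
Power of the point: PT² = |PO|² − r² = 71, so PT = √71.

√71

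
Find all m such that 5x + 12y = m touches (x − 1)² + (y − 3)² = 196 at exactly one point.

Tangency holds when the distance from the centre (1, 3) to the line equals the radius 14:
|5·1 + 12·3 − m| / √169 = 14
|m − (41)| = 14·13, so m = 223 or m = −141.

m = −141 or m = 223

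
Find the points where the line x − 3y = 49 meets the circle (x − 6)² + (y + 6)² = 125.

Substitute y = (−49 + x)/3:
10x² − 170x + 160 = 0  ⟹  x² − 17x + 16 = 0
x = 16 or x = 1, giving (16, −11) and (1, −16).

(1, −16) and (16, −11)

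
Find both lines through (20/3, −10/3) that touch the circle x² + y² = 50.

x − y = 10 and 7x − y = 50

A line y − (−10/3) = m(x − (20/3)) is tangent when its distance from (0, 0) is 5√2:
(−20/3m − (10/3))² = 50(m² + 1)
m² − 8m + 7 = 0, so m = 1 or m = 7.
Through (20/3, −10/3) these give x − y = 10 and 7x − y = 50.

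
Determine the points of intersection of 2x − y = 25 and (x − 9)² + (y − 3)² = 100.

(9, −7) and (17, 9)

From the line, y = 2x − 25. Substituting:
5x² − 130x + 765 = 0  ⟹  x² − 26x + 153 = 0
x = 17 or x = 9, giving (17, 9) and (9, −7).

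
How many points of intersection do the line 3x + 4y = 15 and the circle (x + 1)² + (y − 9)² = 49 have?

d² = (3·(−1) + 4·9 − (15))²/25 = 324/25; r² = 49.
Since d² < r², the line cuts the circle twice.

2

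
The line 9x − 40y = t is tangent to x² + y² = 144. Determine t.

t = −492 or t = 492

The line touches the circle iff its distance from (0, 0) is 12:
|9·0 − 40·0 − t| / √1681 = 12
|t| = 12·41, so t = 492 or t = −492.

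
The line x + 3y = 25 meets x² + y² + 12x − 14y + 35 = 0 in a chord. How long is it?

The distance from (−6, 7) to the line is 10/√10, and r² = 50.
Chord = 2√(r² − d²) = 2·√(40) = 4√10.

4√10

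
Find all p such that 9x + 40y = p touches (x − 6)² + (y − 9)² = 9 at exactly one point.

p = 291 or p = 537

The line touches the circle iff its distance from (6, 9) is 3:
|9·6 + 40·9 − p| / √1681 = 3
|p − (414)| = 3·41, so p = 537 or p = 291.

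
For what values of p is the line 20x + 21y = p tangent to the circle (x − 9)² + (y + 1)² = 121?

p = −160 or p = 478

The line touches the circle iff its distance from (9, −1) is 11:
|20·9 + 21·(−1) − p| / √841 = 11
|p − (159)| = 11·29, so p = 478 or p = −160.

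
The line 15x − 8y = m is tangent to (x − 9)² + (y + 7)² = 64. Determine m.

m = 55 or m = 327

The line touches the circle iff its distance from (9, −7) is 8:
|15·9 − 8·(−7) − m| / √289 = 8
|m − (191)| = 8·17, so m = 327 or m = 55.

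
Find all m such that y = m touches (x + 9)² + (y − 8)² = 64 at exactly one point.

m = 0 or m = 16

For a tangent, require d(centre, line) = r = 8.
|0·(−9) + 1·8 − m| / √1 = 8
|m − (8)| = 8, so m = 16 or m = 0.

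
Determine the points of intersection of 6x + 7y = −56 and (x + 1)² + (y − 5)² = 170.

From the line, y = (−56 − 6x)/7. Substituting:
85x² + 1190x = 0  ⟹  x² + 14x = 0
x = 0 or x = −14, giving (0, −8) and (−14, 4).

(−14, 4) and (0, −8)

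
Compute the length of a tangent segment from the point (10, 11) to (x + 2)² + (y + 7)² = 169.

√299

With centre O = (−2, −7), |OP|² = 468 and r² = 169.
Power of the point: PT² = |PO|² − r² = 299, so PT = √299.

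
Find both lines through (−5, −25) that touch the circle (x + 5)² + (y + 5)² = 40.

3x + y = −40 and 3x − y = 10

A line y − (−25) = m(x − (−5)) is tangent when its distance from (−5, −5) is 2√10:
(0m − (20))² = 40(m² + 1)
m² − 9 = 0, so m = −3 or m = 3.
With m = −3: 3x + y = −40. With m = 3: 3x − y = 10.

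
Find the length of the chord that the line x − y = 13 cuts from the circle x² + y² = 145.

11√2

Express y = x − 13 and substitute into the circle:
2x² − 26x + 24 = 0  ⟹  x² − 13x + 12 = 0
x = 12 or x = 1, giving (12, −1) and (1, −12).
|(12, −1) − (1, −12)| = √((11)² + (11)²) = 11√2.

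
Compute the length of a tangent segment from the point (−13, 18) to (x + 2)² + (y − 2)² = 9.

4√23

Centre (−2, 2), r² = 9. |PO|² = (−11)² + (16)² = 377.
Power of the point: PT² = |PO|² − r² = 368, so PT = 4√23.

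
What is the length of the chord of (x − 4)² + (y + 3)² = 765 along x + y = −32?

21√2

Centre (4, −3), r² = 765. Perpendicular distance d from centre to line = |33| / √2 = 33/√2.
Chord = 2√(r² − d²) = 2·√(441/2) = 21√2.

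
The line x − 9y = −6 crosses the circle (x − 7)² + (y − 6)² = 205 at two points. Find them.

(−6, 0) and (21, 3)

Express y = (6 + x)/9 and substitute into the circle:
82x² − 1230x − 10332 = 0  ⟹  x² − 15x − 126 = 0
x = 21 or x = −6, giving (21, 3) and (−6, 0).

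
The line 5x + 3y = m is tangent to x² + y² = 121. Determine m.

The line touches the circle iff its distance from (0, 0) is 11:
|5·0 + 3·0 − m| / √34 = 11
|m| = 11√34.

m = ±11√34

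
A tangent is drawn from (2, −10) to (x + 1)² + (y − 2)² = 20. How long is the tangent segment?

The centre is (−1, 2) and r = 2√5. The square of the distance from P to the centre is 9 + 144 = 153.
The tangent meets the radius at right angles, so tangent² = |PO|² − r² = 153 − 20 = 133.

√133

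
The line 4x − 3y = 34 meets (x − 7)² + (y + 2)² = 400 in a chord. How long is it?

40

Express y = (−34 + 4x)/3 and substitute into the circle:
25x² − 350x − 2375 = 0  ⟹  x² − 14x − 95 = 0
x = 19 or x = −5, giving (19, 14) and (−5, −18).
|(19, 14) − (−5, −18)| = √((24)² + (32)²) = 40.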